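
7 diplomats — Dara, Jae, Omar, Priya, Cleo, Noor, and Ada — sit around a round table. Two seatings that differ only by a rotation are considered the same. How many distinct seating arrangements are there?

720

Seat Dara anywhere (absorbing the rotational symmetry), then permute the other 6: (6)! = 720.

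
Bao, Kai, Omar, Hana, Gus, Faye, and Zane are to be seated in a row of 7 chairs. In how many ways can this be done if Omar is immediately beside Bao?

Treat {Omar, Bao} as a single unit. There are 6 units to order, and the pair itself can be ordered 2 ways.
So the count is 2·(6)! = 1440.

1440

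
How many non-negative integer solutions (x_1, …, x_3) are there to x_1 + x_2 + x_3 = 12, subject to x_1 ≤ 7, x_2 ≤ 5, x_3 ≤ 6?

By stars and bars, unrestricted non-negative solutions to x_1+…+x_3 = 12 number C(12+2,2) = 91.
Subtract solutions that violate a single cap (substitute x_i' = x_i − (cap_i+1)): x_1 ≥ 8 gives C(6,2) = 15; x_2 ≥ 6 gives C(8,2) = 28; x_3 ≥ 7 gives C(7,2) = 21. Together 64.
No two caps can be exceeded simultaneously, so the pair terms are all 0.
By inclusion–exclusion the count is 91 − 64 + 0 = 27.

27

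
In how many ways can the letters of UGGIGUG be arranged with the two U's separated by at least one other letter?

Total arrangements of UGGIGUG: 7!/(4!·2!) = 105.
If the two U's are adjacent, glue them into one block, leaving 6 items to arrange: (6)!/(4!) = 30 ways.
Hence 105 − 30 = 75.

75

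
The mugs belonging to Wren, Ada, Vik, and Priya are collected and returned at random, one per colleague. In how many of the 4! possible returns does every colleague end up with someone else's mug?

This is the derangement count D_4: permutations of 4 items with no fixed point.
By inclusion–exclusion this is Σ_{j=0}^{4} (−1)^j C(4,j)·(4−j)!.
Computing: 24 − 24 + 12 − 4 + 1 = 9.

9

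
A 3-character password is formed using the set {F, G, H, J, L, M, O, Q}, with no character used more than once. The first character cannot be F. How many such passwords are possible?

294

The first character has 8−1 = 7 choices (anything except F).
The remaining 2 characters are filled from the other 7 symbols without repetition: 7 × 6 = 42.
Total: 7 × 42 = 294.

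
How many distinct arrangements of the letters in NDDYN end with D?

Fix D in the last position and arrange the remaining 4 letters.
Those 4 letters have N appearing twice, giving (4)!/(2!) = 12.

12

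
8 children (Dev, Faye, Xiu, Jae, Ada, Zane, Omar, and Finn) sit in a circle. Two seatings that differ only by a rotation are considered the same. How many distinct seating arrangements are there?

Fix one person's seat to break rotational symmetry; the remaining 7 people can be arranged in (7)! = 5040 ways.

5040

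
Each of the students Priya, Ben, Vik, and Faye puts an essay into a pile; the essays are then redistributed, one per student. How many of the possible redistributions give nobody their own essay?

This is the derangement count D_4: permutations of 4 items with no fixed point.
By inclusion–exclusion this is Σ_{j=0}^{4} (−1)^j C(4,j)·(4−j)!.
Computing: 24 − 24 + 12 − 4 + 1 = 9.

9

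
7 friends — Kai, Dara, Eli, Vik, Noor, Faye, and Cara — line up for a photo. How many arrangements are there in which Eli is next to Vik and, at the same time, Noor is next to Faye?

Treat {Eli,Vik} as one block (2 orders) and {Noor,Faye} as another (2 orders).
That leaves 5 units to arrange: 2 × 2 × 5! = 4 × 120 = 480.

480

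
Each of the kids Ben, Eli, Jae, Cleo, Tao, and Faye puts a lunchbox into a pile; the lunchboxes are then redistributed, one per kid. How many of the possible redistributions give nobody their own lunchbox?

265

This is the derangement count D_6: permutations of 6 items with no fixed point.
By inclusion–exclusion this is Σ_{j=0}^{6} (−1)^j C(6,j)·(6−j)!.
Computing: 720 − 720 + 360 − 120 + 30 − 6 + 1 = 265.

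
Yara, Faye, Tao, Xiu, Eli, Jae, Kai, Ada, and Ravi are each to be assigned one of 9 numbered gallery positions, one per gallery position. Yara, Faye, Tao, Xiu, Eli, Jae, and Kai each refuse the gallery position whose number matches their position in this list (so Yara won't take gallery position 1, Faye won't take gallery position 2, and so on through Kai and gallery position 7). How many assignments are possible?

165016

Let Aᵢ (for 1 ≤ i ≤ 7) be the placements that put person i in their forbidden gallery position. Any j of these fix j positions, leaving (9−j)! ways to fill the rest, and there are C(7,j) ways to pick which j.
By inclusion–exclusion, the number of valid placements is Σ_{j=0}^{7} (−1)^j C(7,j)·(9−j)!.
Computing: 362880 − 282240 + 105840 − 25200 + 4200 − 504 + 42 − 2 = 165016.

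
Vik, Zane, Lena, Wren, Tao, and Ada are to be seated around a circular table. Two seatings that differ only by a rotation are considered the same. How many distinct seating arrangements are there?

Fix one person's seat to break rotational symmetry; the remaining 5 people can be arranged in (5)! = 120 ways.

120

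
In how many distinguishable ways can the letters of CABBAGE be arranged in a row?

Letter multiplicities in CABBAGE: A×2, B×2, C×1, E×1, G×1.
The number of distinct arrangements is 7!/(2!·2!) = 5040/4 = 1260.

1260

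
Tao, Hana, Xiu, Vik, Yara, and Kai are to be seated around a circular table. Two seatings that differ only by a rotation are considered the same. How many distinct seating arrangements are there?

120

Around a circle, 6 distinct people have 6!/6 = (5)! = 120 rotationally distinct seatings.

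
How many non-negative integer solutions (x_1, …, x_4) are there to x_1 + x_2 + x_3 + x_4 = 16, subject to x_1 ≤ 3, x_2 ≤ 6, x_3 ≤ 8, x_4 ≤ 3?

33

Ignoring the caps, the number of non-negative solutions to x_1+…+x_4 = 16 is C(19,3) = 969.
Subtract solutions that violate a single cap (substitute x_i' = x_i − (cap_i+1)): x_1 ≥ 4 gives C(15,3) = 455; x_2 ≥ 7 gives C(12,3) = 220; x_3 ≥ 9 gives C(10,3) = 120; x_4 ≥ 4 gives C(15,3) = 455. Together 1250.
Add back pairs where two caps are both exceeded: 56 + 20 + 165 + 1 + 56 + 20 = 318.
Subtract triples: 0 + 4 + 0 + 0 = 4.
By inclusion–exclusion the count is 969 − 1250 + 318 − 4 = 33.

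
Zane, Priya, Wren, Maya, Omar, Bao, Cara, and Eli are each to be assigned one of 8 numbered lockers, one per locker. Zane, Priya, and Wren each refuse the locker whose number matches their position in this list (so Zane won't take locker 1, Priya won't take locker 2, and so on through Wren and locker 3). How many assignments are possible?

27240

Let Aᵢ (for i ∈ {1, 2, 3}) be the placements that put person i in their forbidden locker. Any j of these fix j positions, leaving (8−j)! ways to fill the rest, and there are C(3,j) ways to pick which j.
By inclusion–exclusion, the number of valid placements is Σ_{j=0}^{3} (−1)^j C(3,j)·(8−j)!.
Computing: 40320 − 15120 + 2160 − 120 = 27240.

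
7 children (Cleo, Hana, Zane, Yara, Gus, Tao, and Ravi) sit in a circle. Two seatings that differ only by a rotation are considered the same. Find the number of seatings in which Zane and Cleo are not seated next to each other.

Without the restriction there are (6)! = 720 seatings.
Seatings with Zane beside Cleo: treat them as a block with 2 internal orders, giving 2 × (5)! = 240.
Subtracting, 720 − 240 = 480.

480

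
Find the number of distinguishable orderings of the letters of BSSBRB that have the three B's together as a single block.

12

Treat the 3 copies of B as a single block. The multiset to arrange is then {BBB, R, S, S}, 4 items in all.
That gives (4)!/(2!) = 12 arrangements.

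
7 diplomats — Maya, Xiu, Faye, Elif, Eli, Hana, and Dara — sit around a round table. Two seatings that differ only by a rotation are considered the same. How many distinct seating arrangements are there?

Around a circle, 7 distinct people have 7!/7 = (6)! = 720 rotationally distinct seatings.

720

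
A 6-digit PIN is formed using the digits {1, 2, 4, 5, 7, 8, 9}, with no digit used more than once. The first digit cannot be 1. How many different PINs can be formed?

4320

The first digit has 7−1 = 6 choices (anything except 1).
The remaining 5 digits are filled from the other 6 symbols without repetition: 6 × 5 × 4 × 3 × 2 = 720.
Total: 6 × 720 = 4320.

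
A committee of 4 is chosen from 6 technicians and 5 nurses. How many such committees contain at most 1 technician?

65

Split by how many technicians are chosen (0 through 1).
Sum: C(6,0)·C(5,4) + C(6,1)·C(5,3) = 5 + 60 = 65.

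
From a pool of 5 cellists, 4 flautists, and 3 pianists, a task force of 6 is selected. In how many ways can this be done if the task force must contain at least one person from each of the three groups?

Unrestricted: C(12,6) = 924 ways to pick any 6 of the 12.
Subtract selections that omit an entire group: no cellists → C(7,6) = 7; no flautists → C(8,6) = 28; no pianists → C(9,6) = 84.
Add back selections omitting two groups (i.e. drawn from a single group): C(5,6) + C(4,6) + C(3,6) = 0.
By inclusion–exclusion: 924 − 119 + 0 = 805.

805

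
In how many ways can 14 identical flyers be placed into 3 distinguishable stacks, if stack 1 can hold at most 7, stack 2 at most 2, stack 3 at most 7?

Without the upper bounds there are C(16,2) = 120 ways to split 14 among 3 stacks.
Subtract solutions that violate a single cap (substitute x_i' = x_i − (cap_i+1)): x_1 ≥ 8 gives C(8,2) = 28; x_2 ≥ 3 gives C(13,2) = 78; x_3 ≥ 8 gives C(8,2) = 28. Together 134.
Add back pairs where two caps are both exceeded: 10 + 0 + 10 = 20.
By inclusion–exclusion the count is 120 − 134 + 20 = 6.

6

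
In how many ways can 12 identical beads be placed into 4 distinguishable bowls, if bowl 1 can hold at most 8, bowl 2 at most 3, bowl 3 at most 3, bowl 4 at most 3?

44

By stars and bars, unrestricted non-negative solutions to x_1+…+x_4 = 12 number C(12+3,3) = 455.
Subtract solutions that violate a single cap (substitute x_i' = x_i − (cap_i+1)): x_1 ≥ 9 gives C(6,3) = 20; x_2 ≥ 4 gives C(11,3) = 165; x_3 ≥ 4 gives C(11,3) = 165; x_4 ≥ 4 gives C(11,3) = 165. Together 515.
Add back pairs where two caps are both exceeded: 0 + 0 + 0 + 35 + 35 + 35 = 105.
Subtract triples: 0 + 0 + 0 + 1 = 1.
By inclusion–exclusion the count is 455 − 515 + 105 − 1 = 44.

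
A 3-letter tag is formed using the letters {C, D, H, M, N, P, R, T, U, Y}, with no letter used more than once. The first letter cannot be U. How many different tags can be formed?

The first letter has 10−1 = 9 choices (anything except U).
The remaining 2 letters are filled from the other 9 symbols without repetition: 9 × 8 = 72.
Total: 9 × 72 = 648.

648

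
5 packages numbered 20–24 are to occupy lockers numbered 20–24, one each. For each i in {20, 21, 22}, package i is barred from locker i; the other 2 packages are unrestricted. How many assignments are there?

64

Let Aᵢ (for i ∈ {20, 21, 22}) be the placements that put package i in its forbidden locker. Any j of these fix j positions, leaving (5−j)! ways to fill the rest, and there are C(3,j) ways to pick which j.
By inclusion–exclusion, the number of valid placements is Σ_{j=0}^{3} (−1)^j C(3,j)·(5−j)!.
Computing: 120 − 72 + 18 − 2 = 64.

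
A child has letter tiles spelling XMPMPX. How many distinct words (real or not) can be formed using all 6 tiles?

The 6 letters of XMPMPX have repeats: M appearing twice, P appearing twice, and X appearing twice.
The number of distinct arrangements is 6!/(2!·2!·2!) = 720/8 = 90.

90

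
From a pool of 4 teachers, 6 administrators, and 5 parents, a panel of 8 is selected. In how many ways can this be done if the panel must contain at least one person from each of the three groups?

6216

With no constraint there are C(15,8) = 6435 possible selections.
Selections missing a whole group: no teachers → C(11,8) = 165; no administrators → C(9,8) = 9; no parents → C(10,8) = 45.
Add back selections omitting two groups (i.e. drawn from a single group): C(4,8) + C(6,8) + C(5,8) = 0.
By inclusion–exclusion: 6435 − 219 + 0 = 6216.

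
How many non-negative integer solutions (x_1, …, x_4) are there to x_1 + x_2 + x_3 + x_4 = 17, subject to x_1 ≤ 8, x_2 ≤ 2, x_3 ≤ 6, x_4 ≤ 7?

64

Without the upper bounds there are C(20,3) = 1140 ways to split 17 among 4 variables.
Subtract solutions that violate a single cap (substitute x_i' = x_i − (cap_i+1)): x_1 ≥ 9 gives C(11,3) = 165; x_2 ≥ 3 gives C(17,3) = 680; x_3 ≥ 7 gives C(13,3) = 286; x_4 ≥ 8 gives C(12,3) = 220. Together 1351.
Add back pairs where two caps are both exceeded: 56 + 4 + 1 + 120 + 84 + 10 = 275.
By inclusion–exclusion the count is 1140 − 1351 + 275 = 64.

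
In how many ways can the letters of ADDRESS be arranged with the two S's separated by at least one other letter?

900

Total arrangements of ADDRESS: 7!/(2!·2!) = 1260.
Arrangements with the S's together: treat SS as one letter, giving (6)!/(2!) = 360.
Hence 1260 − 360 = 900.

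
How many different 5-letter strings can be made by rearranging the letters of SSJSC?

20

SSJSC has 5 letters with S appearing 3 times.
So there are 5! / (3!) = 20 distinguishable arrangements.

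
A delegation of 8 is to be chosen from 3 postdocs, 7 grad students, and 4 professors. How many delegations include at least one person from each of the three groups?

2793

Unrestricted: C(14,8) = 3003 ways to pick any 8 of the 14.
Subtract selections that omit an entire group: no postdocs → C(11,8) = 165; no grad students → C(7,8) = 0; no professors → C(10,8) = 45.
Add back selections omitting two groups (i.e. drawn from a single group): C(3,8) + C(7,8) + C(4,8) = 0.
By inclusion–exclusion: 3003 − 210 + 0 = 2793.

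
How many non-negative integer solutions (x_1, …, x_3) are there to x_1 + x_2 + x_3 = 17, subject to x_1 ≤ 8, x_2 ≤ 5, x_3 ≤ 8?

15

By stars and bars, unrestricted non-negative solutions to x_1+…+x_3 = 17 number C(17+2,2) = 171.
Subtract solutions that violate a single cap (substitute x_i' = x_i − (cap_i+1)): x_1 ≥ 9 gives C(10,2) = 45; x_2 ≥ 6 gives C(13,2) = 78; x_3 ≥ 9 gives C(10,2) = 45. Together 168.
Add back pairs where two caps are both exceeded: 6 + 0 + 6 = 12.
By inclusion–exclusion the count is 171 − 168 + 12 = 15.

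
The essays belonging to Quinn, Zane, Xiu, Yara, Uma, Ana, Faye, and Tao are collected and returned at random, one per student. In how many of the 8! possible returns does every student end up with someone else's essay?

14833

This is the derangement count D_8: permutations of 8 items with no fixed point.
By inclusion–exclusion this is Σ_{j=0}^{8} (−1)^j C(8,j)·(8−j)!.
Computing: 40320 − 40320 + 20160 − 6720 + 1680 − 336 + 56 − 8 + 1 = 14833.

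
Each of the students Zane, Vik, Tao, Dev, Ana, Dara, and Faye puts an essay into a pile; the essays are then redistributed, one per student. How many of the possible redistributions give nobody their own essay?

Let Aᵢ be the assignments in which student i gets their own essay. We want the size of the complement of A₁∪…∪A_7.
By inclusion–exclusion this is Σ_{j=0}^{7} (−1)^j C(7,j)·(7−j)!.
Computing: 5040 − 5040 + 2520 − 840 + 210 − 42 + 7 − 1 = 1854.

1854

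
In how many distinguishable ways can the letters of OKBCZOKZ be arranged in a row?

5040

OKBCZOKZ has 8 letters with K appearing twice, O appearing twice, and Z appearing twice.
The number of distinct arrangements is 8!/(2!·2!·2!) = 40320/8 = 5040.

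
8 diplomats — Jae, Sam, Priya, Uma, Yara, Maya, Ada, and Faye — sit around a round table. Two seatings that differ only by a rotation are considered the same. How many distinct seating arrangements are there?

5040

Fix one person's seat to break rotational symmetry; the remaining 7 people can be arranged in (7)! = 5040 ways.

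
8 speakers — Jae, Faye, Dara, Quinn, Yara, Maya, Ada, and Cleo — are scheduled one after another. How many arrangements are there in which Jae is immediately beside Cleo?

Treat {Jae, Cleo} as a single unit. There are 7 units to order, and the pair itself can be ordered 2 ways.
That gives 2 × 7! = 2 × 5040 = 10080.

10080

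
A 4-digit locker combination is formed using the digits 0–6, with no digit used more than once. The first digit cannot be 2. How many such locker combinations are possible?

720

The first digit has 7−1 = 6 choices (anything except 2).
The remaining 3 digits are filled from the other 6 symbols without repetition: 6 × 5 × 4 = 120.
Total: 6 × 120 = 720.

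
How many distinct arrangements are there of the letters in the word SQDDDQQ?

Letter multiplicities in SQDDDQQ: D×3, Q×3, S×1.
So there are 7! / (3!·3!) = 140 distinguishable arrangements.

140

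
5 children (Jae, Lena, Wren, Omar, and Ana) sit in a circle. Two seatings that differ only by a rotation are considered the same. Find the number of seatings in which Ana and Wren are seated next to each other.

Glue Ana and Wren into a block (2 internal orders). Seating 4 units around a circle gives (3)! arrangements.
So 2 × (3)! = 2 × 6 = 12.

12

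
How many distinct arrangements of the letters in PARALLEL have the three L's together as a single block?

Treat the 3 copies of L as a single block. The multiset to arrange is then {LLL, A, A, E, P, R}, 6 items in all.
That gives (6)!/(2!) = 360 arrangements.

360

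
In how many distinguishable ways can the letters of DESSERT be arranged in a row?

1260

The 7 letters of DESSERT have repeats: E appearing twice and S appearing twice.
So there are 7! / (2!·2!) = 1260 distinguishable arrangements.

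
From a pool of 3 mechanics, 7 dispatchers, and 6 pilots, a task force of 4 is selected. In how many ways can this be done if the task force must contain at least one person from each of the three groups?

Unrestricted: C(16,4) = 1820 ways to pick any 4 of the 16.
Subtract selections that omit an entire group: no mechanics → C(13,4) = 715; no dispatchers → C(9,4) = 126; no pilots → C(10,4) = 210.
Add back selections omitting two groups (i.e. drawn from a single group): C(3,4) + C(7,4) + C(6,4) = 50.
By inclusion–exclusion: 1820 − 1051 + 50 = 819.

819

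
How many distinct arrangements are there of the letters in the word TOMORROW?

TOMORROW has 8 letters with O appearing 3 times and R appearing twice.
The number of distinct arrangements is 8!/(3!·2!) = 40320/12 = 3360.

3360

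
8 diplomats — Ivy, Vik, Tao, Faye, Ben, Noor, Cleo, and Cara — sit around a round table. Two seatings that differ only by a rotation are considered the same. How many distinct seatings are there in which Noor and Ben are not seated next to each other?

3600

All circular seatings of 8 people number (7)! = 5040.
Seatings with Noor beside Ben: treat them as a block with 2 internal orders, giving 2 × (6)! = 1440.
Subtracting, 5040 − 1440 = 3600.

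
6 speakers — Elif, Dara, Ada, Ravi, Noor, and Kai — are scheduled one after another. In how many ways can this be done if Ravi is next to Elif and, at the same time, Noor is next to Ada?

Treat {Ravi,Elif} as one block (2 orders) and {Noor,Ada} as another (2 orders).
That leaves 4 units to arrange: 2 × 2 × 4! = 4 × 24 = 96.

96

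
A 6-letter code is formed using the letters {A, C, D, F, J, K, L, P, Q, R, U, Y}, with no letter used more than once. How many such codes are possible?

665280

With no repetition, fill the 6 letters in order: 12 choices, then 11, down to 7.
That product is 12 × 11 × 10 × 9 × 8 × 7 = 665280.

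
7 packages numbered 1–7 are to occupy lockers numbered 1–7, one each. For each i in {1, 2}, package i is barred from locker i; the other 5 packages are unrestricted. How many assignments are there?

Let Aᵢ (for i ∈ {1, 2}) be the placements that put package i in its forbidden locker. Any j of these fix j positions, leaving (7−j)! ways to fill the rest, and there are C(2,j) ways to pick which j.
By inclusion–exclusion, the number of valid placements is Σ_{j=0}^{2} (−1)^j C(2,j)·(7−j)!.
Computing: 5040 − 1440 + 120 = 3720.

3720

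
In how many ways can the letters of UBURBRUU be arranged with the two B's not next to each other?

315

There are 8!/(4!·2!·2!) = 420 arrangements of UBURBRUU in total.
Arrangements with the B's together: treat BB as one letter, giving (7)!/(4!·2!) = 105.
Hence 420 − 105 = 315.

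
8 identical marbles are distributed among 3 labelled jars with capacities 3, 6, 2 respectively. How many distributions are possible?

Ignoring the caps, the number of non-negative solutions to x_1+…+x_3 = 8 is C(10,2) = 45.
Subtract solutions that violate a single cap (substitute x_i' = x_i − (cap_i+1)): x_1 ≥ 4 gives C(6,2) = 15; x_2 ≥ 7 gives C(3,2) = 3; x_3 ≥ 3 gives C(7,2) = 21. Together 39.
Add back pairs where two caps are both exceeded: 0 + 3 + 0 = 3.
By inclusion–exclusion the count is 45 − 39 + 3 = 9.

9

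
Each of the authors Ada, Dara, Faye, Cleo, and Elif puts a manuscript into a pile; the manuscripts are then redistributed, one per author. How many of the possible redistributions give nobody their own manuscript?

Count assignments avoiding every fixed point. For any j of the 5 authors fixed to their own manuscript, the other 5−j can be arranged in (5−j)! ways.
By inclusion–exclusion this is Σ_{j=0}^{5} (−1)^j C(5,j)·(5−j)!.
Computing: 120 − 120 + 60 − 20 + 5 − 1 = 44.

44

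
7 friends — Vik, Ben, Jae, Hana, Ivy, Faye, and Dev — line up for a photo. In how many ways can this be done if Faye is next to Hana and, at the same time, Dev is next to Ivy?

Treat {Faye,Hana} as one block (2 orders) and {Dev,Ivy} as another (2 orders).
That leaves 5 units to arrange: 2 × 2 × 5! = 4 × 120 = 480.

480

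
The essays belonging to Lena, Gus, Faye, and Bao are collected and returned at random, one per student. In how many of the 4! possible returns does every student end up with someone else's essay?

This is the derangement count D_4: permutations of 4 items with no fixed point.
By inclusion–exclusion this is Σ_{j=0}^{4} (−1)^j C(4,j)·(4−j)!.
Computing: 24 − 24 + 12 − 4 + 1 = 9.

9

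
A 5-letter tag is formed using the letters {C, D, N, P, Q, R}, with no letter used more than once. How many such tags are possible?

This is a permutation of 5 out of 6: P(6,5) = 6!/1!.
6 × 5 × 4 × 3 × 2 = 720.

720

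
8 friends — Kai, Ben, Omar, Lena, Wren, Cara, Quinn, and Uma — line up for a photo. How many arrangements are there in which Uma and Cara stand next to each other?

Glue Uma and Cara into one block (2 internal orders), leaving 7 units to arrange in a row.
So the count is 2·(7)! = 10080.

10080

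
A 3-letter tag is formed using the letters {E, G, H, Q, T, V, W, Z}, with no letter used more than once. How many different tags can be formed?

This is a permutation of 3 out of 8: P(8,3) = 8!/5!.
8 × 7 × 6 = 336.

336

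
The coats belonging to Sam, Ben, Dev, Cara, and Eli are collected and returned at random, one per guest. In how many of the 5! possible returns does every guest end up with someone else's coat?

Let Aᵢ be the assignments in which guest i gets their own coat. We want the size of the complement of A₁∪…∪A_5.
By inclusion–exclusion this is Σ_{j=0}^{5} (−1)^j C(5,j)·(5−j)!.
Computing: 120 − 120 + 60 − 20 + 5 − 1 = 44.

44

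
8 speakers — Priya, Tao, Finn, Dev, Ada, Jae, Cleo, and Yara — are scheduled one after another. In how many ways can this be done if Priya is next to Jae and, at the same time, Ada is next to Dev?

Treat {Priya,Jae} as one block (2 orders) and {Ada,Dev} as another (2 orders).
That leaves 6 units to arrange: 2 × 2 × 6! = 4 × 720 = 2880.

2880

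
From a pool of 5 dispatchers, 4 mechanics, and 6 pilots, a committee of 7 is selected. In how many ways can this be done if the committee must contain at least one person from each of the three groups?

5949

With no constraint there are C(15,7) = 6435 possible selections.
Selections missing a whole group: no dispatchers → C(10,7) = 120; no mechanics → C(11,7) = 330; no pilots → C(9,7) = 36.
Add back selections omitting two groups (i.e. drawn from a single group): C(5,7) + C(4,7) + C(6,7) = 0.
By inclusion–exclusion: 6435 − 486 + 0 = 5949.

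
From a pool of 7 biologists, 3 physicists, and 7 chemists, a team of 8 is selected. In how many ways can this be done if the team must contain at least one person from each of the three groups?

21217

Total 8-person selections from all 17: C(17,8) = 24310.
Selections missing a whole group: no biologists → C(10,8) = 45; no physicists → C(14,8) = 3003; no chemists → C(10,8) = 45.
Add back selections omitting two groups (i.e. drawn from a single group): C(7,8) + C(3,8) + C(7,8) = 0.
By inclusion–exclusion: 24310 − 3093 + 0 = 21217.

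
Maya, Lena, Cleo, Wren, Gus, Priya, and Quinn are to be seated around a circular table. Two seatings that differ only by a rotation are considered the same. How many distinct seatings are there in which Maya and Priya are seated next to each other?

240

Treat {Maya, Priya} as one unit (2 internal orders) and seat the resulting 6 units around the table: (5)! circular arrangements.
So 2 × (5)! = 2 × 120 = 240.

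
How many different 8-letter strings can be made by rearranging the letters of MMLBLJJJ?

1680

MMLBLJJJ has 8 letters with J appearing 3 times, L appearing twice, and M appearing twice.
Dividing 8! = 40320 by 3!·2!·2! = 24 for the repeated letters gives 1680.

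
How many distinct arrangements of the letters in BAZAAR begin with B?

20

Fix B in the first position and arrange the remaining 5 letters.
Those 5 letters have A appearing 3 times, giving (5)!/(3!) = 20.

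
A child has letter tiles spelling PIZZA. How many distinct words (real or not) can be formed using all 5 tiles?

60

PIZZA has 5 letters with Z appearing twice.
Dividing 5! = 120 by 2! = 2 for the repeated letters gives 60.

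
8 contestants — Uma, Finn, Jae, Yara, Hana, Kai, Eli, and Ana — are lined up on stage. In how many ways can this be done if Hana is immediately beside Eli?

10080

Glue Hana and Eli into one block (2 internal orders), leaving 7 units to arrange in a row.
So the count is 2·(7)! = 10080.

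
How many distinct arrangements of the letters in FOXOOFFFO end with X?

70

Fix X in the last position and arrange the remaining 8 letters.
Those 8 letters have F appearing 4 times and O appearing 4 times, giving (8)!/(4!·4!) = 70.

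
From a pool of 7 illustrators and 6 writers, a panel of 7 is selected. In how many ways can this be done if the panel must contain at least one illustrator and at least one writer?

Total 7-person selections from all 13: C(13,7) = 1716.
Selections missing a whole group: no illustrators → C(6,7) = 0; no writers → C(7,7) = 1.
Both groups omitted at once is impossible, so 1716 − 1 = 1715.

1715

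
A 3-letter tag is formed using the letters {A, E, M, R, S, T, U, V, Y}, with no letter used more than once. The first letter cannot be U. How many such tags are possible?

448

The first letter has 9−1 = 8 choices (anything except U).
The remaining 2 letters are filled from the other 8 symbols without repetition: 8 × 7 = 56.
Total: 8 × 56 = 448.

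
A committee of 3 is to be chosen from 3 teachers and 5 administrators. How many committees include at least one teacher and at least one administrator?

With no constraint there are C(8,3) = 56 possible selections.
Selections missing a whole group: no teachers → C(5,3) = 10; no administrators → C(3,3) = 1.
Both groups omitted at once is impossible, so 56 − 11 = 45.

45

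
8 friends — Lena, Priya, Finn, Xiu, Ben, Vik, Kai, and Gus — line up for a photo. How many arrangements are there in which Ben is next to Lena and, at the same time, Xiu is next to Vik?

2880

Treat {Ben,Lena} as one block (2 orders) and {Xiu,Vik} as another (2 orders).
That leaves 6 units to arrange: 2 × 2 × 6! = 4 × 720 = 2880.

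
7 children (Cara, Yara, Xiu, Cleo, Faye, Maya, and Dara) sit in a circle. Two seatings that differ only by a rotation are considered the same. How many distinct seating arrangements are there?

720

Seat Cara anywhere (absorbing the rotational symmetry), then permute the other 6: (6)! = 720.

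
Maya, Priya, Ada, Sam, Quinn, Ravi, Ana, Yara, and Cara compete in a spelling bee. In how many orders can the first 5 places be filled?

There are 9 choices for 1st place, 8 for 2nd, and so on down to 5 for position 5.
That gives 9 × 8 × 7 × 6 × 5 = 15120.

15120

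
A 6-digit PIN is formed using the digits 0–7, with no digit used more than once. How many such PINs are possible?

20160

With no repetition, fill the 6 digits in order: 8 choices, then 7, down to 3.
8 × 7 × 6 × 5 × 4 × 3 = 20160.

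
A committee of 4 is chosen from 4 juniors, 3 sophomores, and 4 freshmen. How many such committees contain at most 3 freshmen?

329

Split by how many freshmen are chosen (0 through 3).
Sum: C(4,0)·C(7,4) + C(4,1)·C(7,3) + C(4,2)·C(7,2) + C(4,3)·C(7,1) = 35 + 140 + 126 + 28 = 329.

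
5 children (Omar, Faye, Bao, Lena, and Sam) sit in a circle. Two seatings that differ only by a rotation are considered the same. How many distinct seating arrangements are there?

24

Fix one person's seat to break rotational symmetry; the remaining 4 people can be arranged in (4)! = 24 ways.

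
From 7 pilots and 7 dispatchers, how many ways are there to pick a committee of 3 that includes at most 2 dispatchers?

329

Split by how many dispatchers are chosen (0 through 2).
Sum: C(7,0)·C(7,3) + C(7,1)·C(7,2) + C(7,2)·C(7,1) = 35 + 147 + 147 = 329.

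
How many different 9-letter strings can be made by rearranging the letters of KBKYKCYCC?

5040

KBKYKCYCC has 9 letters with C appearing 3 times, K appearing 3 times, and Y appearing twice.
So there are 9! / (3!·3!·2!) = 5040 distinguishable arrangements.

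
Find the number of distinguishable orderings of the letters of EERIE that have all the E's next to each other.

6

Treat the 3 copies of E as a single block. The multiset to arrange is then {EEE, I, R}, 3 items in all.
All 3 items are distinct, so there are (3)! = 6 arrangements.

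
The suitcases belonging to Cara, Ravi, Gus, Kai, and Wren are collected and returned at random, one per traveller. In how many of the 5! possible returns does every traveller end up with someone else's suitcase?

This is the derangement count D_5: permutations of 5 items with no fixed point.
By inclusion–exclusion this is Σ_{j=0}^{5} (−1)^j C(5,j)·(5−j)!.
Computing: 120 − 120 + 60 − 20 + 5 − 1 = 44.

44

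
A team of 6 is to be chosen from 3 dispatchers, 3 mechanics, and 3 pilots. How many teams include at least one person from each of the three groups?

Total 6-person selections from all 9: C(9,6) = 84.
Subtract selections that omit an entire group: no dispatchers → C(6,6) = 1; no mechanics → C(6,6) = 1; no pilots → C(6,6) = 1.
Add back selections omitting two groups (i.e. drawn from a single group): C(3,6) + C(3,6) + C(3,6) = 0.
By inclusion–exclusion: 84 − 3 + 0 = 81.

81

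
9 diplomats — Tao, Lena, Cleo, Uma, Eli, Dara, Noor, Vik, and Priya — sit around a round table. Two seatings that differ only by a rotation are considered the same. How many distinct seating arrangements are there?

40320

Fix one person's seat to break rotational symmetry; the remaining 8 people can be arranged in (8)! = 40320 ways.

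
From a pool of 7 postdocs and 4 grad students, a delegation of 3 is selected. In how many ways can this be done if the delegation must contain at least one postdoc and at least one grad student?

With no constraint there are C(11,3) = 165 possible selections.
Subtract selections that omit an entire group: no postdocs → C(4,3) = 4; no grad students → C(7,3) = 35.
Both groups omitted at once is impossible, so 165 − 39 = 126.

126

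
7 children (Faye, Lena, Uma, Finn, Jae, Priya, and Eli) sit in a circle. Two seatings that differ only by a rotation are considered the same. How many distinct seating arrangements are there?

Around a circle, 7 distinct people have 7!/7 = (6)! = 720 rotationally distinct seatings.

720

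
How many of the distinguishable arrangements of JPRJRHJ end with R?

With the last slot taken by R, it remains to arrange the other 6 letters (JPJRHJ).
Those 6 letters have J appearing 3 times, giving (6)!/(3!) = 120.

120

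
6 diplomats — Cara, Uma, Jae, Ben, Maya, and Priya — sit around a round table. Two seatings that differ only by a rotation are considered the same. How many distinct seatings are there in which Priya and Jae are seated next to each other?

Treat {Priya, Jae} as one unit (2 internal orders) and seat the resulting 5 units around the table: (4)! circular arrangements.
So 2 × (4)! = 2 × 24 = 48.

48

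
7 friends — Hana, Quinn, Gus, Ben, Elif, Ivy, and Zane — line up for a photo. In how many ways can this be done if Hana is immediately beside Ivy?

1440

Place the 5 others and the Hana-Ivy pair as 6 objects in a line; the pair has 2 internal arrangements.
So the count is 2·(6)! = 1440.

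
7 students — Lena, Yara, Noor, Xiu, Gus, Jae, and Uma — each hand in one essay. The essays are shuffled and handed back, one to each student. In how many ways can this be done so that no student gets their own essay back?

Count assignments avoiding every fixed point. For any j of the 7 students fixed to their own essay, the other 7−j can be arranged in (7−j)! ways.
By inclusion–exclusion this is Σ_{j=0}^{7} (−1)^j C(7,j)·(7−j)!.
Computing: 5040 − 5040 + 2520 − 840 + 210 − 42 + 7 − 1 = 1854.

1854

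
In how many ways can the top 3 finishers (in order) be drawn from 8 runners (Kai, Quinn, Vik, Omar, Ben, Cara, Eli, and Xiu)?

336

There are 8 choices for 1st place, 7 for 2nd, and 6 for 3rd.
That gives 8 × 7 × 6 = 336.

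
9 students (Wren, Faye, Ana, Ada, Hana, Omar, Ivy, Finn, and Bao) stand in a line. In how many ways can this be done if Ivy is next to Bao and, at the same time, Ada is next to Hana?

20160

Treat {Ivy,Bao} as one block (2 orders) and {Ada,Hana} as another (2 orders).
That leaves 7 units to arrange: 2 × 2 × 7! = 4 × 5040 = 20160.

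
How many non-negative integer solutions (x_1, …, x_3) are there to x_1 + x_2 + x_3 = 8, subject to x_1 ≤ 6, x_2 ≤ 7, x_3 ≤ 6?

38

By stars and bars, unrestricted non-negative solutions to x_1+…+x_3 = 8 number C(8+2,2) = 45.
Subtract solutions that violate a single cap (substitute x_i' = x_i − (cap_i+1)): x_1 ≥ 7 gives C(3,2) = 3; x_2 ≥ 8 gives C(2,2) = 1; x_3 ≥ 7 gives C(3,2) = 3. Together 7.
No two caps can be exceeded simultaneously, so the pair terms are all 0.
By inclusion–exclusion the count is 45 − 7 + 0 = 38.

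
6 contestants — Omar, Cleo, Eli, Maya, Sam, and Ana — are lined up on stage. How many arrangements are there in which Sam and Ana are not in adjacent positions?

480

There are 6! = 720 arrangements in all. If Sam and Ana are adjacent, merging them into one block gives 2·(5)! = 240 arrangements.
So 720 − 240 = 480 arrangements keep them apart.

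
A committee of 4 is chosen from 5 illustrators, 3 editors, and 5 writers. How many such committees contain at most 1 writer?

Split by how many writers are chosen (0 through 1).
Sum: C(5,0)·C(8,4) + C(5,1)·C(8,3) = 70 + 280 = 350.

350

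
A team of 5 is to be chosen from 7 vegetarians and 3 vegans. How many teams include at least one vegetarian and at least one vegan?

Total 5-person selections from all 10: C(10,5) = 252.
Selections missing a whole group: no vegetarians → C(3,5) = 0; no vegans → C(7,5) = 21.
Both groups omitted at once is impossible, so 252 − 21 = 231.

231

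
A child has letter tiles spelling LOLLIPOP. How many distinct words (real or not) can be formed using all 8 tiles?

LOLLIPOP has 8 letters with L appearing 3 times, O appearing twice, and P appearing twice.
So there are 8! / (3!·2!·2!) = 1680 distinguishable arrangements.

1680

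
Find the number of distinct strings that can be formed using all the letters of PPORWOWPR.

The 9 letters of PPORWOWPR have repeats: O appearing twice, P appearing 3 times, R appearing twice, and W appearing twice.
Dividing 9! = 362880 by 3!·2!·2!·2! = 48 for the repeated letters gives 7560.

7560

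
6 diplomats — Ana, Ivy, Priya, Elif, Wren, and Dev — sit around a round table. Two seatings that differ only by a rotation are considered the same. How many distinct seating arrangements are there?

120

Fix one person's seat to break rotational symmetry; the remaining 5 people can be arranged in (5)! = 120 ways.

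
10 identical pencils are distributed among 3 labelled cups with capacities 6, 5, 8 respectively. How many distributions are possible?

Without the upper bounds there are C(12,2) = 66 ways to split 10 among 3 cups.
Subtract solutions that violate a single cap (substitute x_i' = x_i − (cap_i+1)): x_1 ≥ 7 gives C(5,2) = 10; x_2 ≥ 6 gives C(6,2) = 15; x_3 ≥ 9 gives C(3,2) = 3. Together 28.
No two caps can be exceeded simultaneously, so the pair terms are all 0.
By inclusion–exclusion the count is 66 − 28 + 0 = 38.

38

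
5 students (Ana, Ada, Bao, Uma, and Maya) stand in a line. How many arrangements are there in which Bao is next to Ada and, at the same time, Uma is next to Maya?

Treat {Bao,Ada} as one block (2 orders) and {Uma,Maya} as another (2 orders).
That leaves 3 units to arrange: 2 × 2 × 3! = 4 × 6 = 24.

24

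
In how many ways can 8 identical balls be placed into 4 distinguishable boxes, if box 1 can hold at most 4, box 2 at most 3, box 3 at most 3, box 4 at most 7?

75

Ignoring the caps, the number of non-negative solutions to x_1+…+x_4 = 8 is C(11,3) = 165.
Subtract solutions that violate a single cap (substitute x_i' = x_i − (cap_i+1)): x_1 ≥ 5 gives C(6,3) = 20; x_2 ≥ 4 gives C(7,3) = 35; x_3 ≥ 4 gives C(7,3) = 35; x_4 ≥ 8 gives C(3,3) = 1. Together 91.
Add back pairs where two caps are both exceeded: 0 + 0 + 0 + 1 + 0 + 0 = 1.
By inclusion–exclusion the count is 165 − 91 + 1 = 75.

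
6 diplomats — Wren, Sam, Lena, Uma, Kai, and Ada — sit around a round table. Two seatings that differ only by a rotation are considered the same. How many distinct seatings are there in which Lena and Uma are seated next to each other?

Glue Lena and Uma into a block (2 internal orders). Seating 5 units around a circle gives (4)! arrangements.
So 2 × (4)! = 2 × 24 = 48.

48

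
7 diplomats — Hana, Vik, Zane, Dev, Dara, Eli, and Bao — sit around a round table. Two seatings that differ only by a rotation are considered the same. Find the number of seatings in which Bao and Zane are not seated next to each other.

480

All circular seatings of 7 people number (6)! = 720.
Seatings with Bao beside Zane: treat them as a block with 2 internal orders, giving 2 × (5)! = 240.
Subtracting, 720 − 240 = 480.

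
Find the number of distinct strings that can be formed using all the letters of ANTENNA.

420

The 7 letters of ANTENNA have repeats: A appearing twice and N appearing 3 times.
So there are 7! / (3!·2!) = 420 distinguishable arrangements.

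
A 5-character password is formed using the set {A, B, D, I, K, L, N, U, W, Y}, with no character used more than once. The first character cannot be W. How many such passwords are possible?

The first character has 10−1 = 9 choices (anything except W).
The remaining 4 characters are filled from the other 9 symbols without repetition: 9 × 8 × 7 × 6 = 3024.
Total: 9 × 3024 = 27216.

27216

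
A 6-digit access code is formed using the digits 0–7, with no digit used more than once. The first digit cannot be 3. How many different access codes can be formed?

17640

The first digit has 8−1 = 7 choices (anything except 3).
The remaining 5 digits are filled from the other 7 symbols without repetition: 7 × 6 × 5 × 4 × 3 = 2520.
Total: 7 × 2520 = 17640.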